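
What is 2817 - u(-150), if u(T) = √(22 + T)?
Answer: 2817 - 8*I*√2 ≈ 2817.0 - 11.314*I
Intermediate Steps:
2817 - u(-150) = 2817 - √(22 - 150) = 2817 - √(-128) = 2817 - 8*I*√2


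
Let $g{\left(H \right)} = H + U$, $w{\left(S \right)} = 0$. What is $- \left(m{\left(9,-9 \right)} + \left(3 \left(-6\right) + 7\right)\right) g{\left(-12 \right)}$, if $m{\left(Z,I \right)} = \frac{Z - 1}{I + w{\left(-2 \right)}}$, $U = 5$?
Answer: $- \frac{749}{9} \approx -83.222$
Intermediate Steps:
$g{\left(H \right)} = 5 + H$ ($g{\left(H \right)} = H + 5 = 5 + H$)
$m{\left(Z,I \right)} = \frac{-1 + Z}{I}$ ($m{\left(Z,I \right)} = \frac{Z - 1}{I + 0} = \frac{-1 + Z}{I}$)
$- \left(m{\left(9,-9 \right)} + \left(3 \left(-6\right) + 7\right)\right) g{\left(-12 \right)} = - \left(\frac{-1 + 9}{-9} + \left(3 \left(-6\right) + 7\right)\right) \left(5 - 12\right) = - \left(\left(- \frac{1}{9}\right) 8 + \left(-18 + 7\right)\right) \left(-7\right) = - \left(- \frac{8}{9} - 11\right) \left(-7\right) = - \frac{\left(-107\right) \left(-7\right)}{9} = \left(-1\right) \frac{749}{9} = - \frac{749}{9}$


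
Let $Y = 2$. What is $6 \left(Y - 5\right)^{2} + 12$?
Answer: $66$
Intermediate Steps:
$6 \left(Y - 5\right)^{2} + 12 = 6 \left(2 - 5\right)^{2} + 12 = 6 \left(-3\right)^{2} + 12 = 6 \cdot 9 + 12 = 54 + 12 = 66$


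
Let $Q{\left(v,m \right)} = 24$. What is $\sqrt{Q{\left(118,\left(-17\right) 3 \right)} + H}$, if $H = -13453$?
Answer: $i \sqrt{13429} \approx 115.88 i$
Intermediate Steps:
$\sqrt{Q{\left(118,\left(-17\right) 3 \right)} + H} = \sqrt{24 - 13453} = \sqrt{-13429} = i \sqrt{13429}$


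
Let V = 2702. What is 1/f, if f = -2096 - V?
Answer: -1/4798 ≈ -0.00020842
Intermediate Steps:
f = -4798 (f = -2096 - 1*2702 = -2096 - 2702 = -4798)
1/f = 1/(-4798) = -1/4798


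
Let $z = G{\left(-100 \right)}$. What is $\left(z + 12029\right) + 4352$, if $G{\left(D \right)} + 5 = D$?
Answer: $16276$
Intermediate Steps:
$G{\left(D \right)} = -5 + D$
$z = -105$ ($z = -5 - 100 = -105$)
$\left(z + 12029\right) + 4352 = \left(-105 + 12029\right) + 4352 = 11924 + 4352 = 16276$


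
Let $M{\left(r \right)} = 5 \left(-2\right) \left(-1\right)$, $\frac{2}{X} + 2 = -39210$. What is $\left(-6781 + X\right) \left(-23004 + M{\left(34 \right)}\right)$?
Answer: $\frac{1528506455639}{9803} \approx 1.5592 \cdot 10^{8}$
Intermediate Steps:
$X = - \frac{1}{19606}$ ($X = \frac{2}{-2 - 39210} = \frac{2}{-39212} = 2 \left(- \frac{1}{39212}\right) = - \frac{1}{19606} \approx -5.1005 \cdot 10^{-5}$)
$M{\left(r \right)} = 10$ ($M{\left(r \right)} = \left(-10\right) \left(-1\right) = 10$)
$\left(-6781 + X\right) \left(-23004 + M{\left(34 \right)}\right) = \left(-6781 - \frac{1}{19606}\right) \left(-23004 + 10\right) = \left(- \frac{132948287}{19606}\right) \left(-22994\right) = \frac{1528506455639}{9803}$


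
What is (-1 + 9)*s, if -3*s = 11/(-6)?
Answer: 44/9 ≈ 4.8889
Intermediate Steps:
s = 11/18 (s = -11/(3*(-6)) = -11*(-1)/(3*6) = -⅓*(-11/6) = 11/18 ≈ 0.61111)
(-1 + 9)*s = (-1 + 9)*(11/18) = 8*(11/18) = 44/9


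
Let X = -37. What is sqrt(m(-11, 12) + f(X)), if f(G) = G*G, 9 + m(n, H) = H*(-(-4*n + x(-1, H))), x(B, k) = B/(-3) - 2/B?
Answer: 2*sqrt(201) ≈ 28.355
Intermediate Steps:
x(B, k) = -2/B - B/3 (x(B, k) = B*(-1/3) - 2/B = -B/3 - 2/B = -2/B - B/3)
m(n, H) = -9 + H*(-7/3 + 4*n) (m(n, H) = -9 + H*(-(-4*n + (-2/(-1) - 1/3*(-1)))) = -9 + H*(-(-4*n + (-2*(-1) + 1/3))) = -9 + H*(-(-4*n + (2 + 1/3))) = -9 + H*(-(-4*n + 7/3)) = -9 + H*(-(7/3 - 4*n)) = -9 + H*(-7/3 + 4*n))
f(G) = G**2
sqrt(m(-11, 12) + f(X)) = sqrt((-9 - 7/3*12 + 4*12*(-11)) + (-37)**2) = sqrt((-9 - 28 - 528) + 1369) = sqrt(-565 + 1369) = sqrt(804) = 2*sqrt(201)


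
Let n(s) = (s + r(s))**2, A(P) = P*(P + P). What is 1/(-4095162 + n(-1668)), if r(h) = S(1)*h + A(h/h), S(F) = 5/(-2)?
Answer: 1/2174854 ≈ 4.5980e-7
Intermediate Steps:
A(P) = 2*P**2 (A(P) = P*(2*P) = 2*P**2)
S(F) = -5/2 (S(F) = 5*(-1/2) = -5/2)
r(h) = 2 - 5*h/2 (r(h) = -5*h/2 + 2*(h/h)**2 = -5*h/2 + 2*1**2 = -5*h/2 + 2*1 = -5*h/2 + 2 = 2 - 5*h/2)
n(s) = (2 - 3*s/2)**2 (n(s) = (s + (2 - 5*s/2))**2 = (2 - 3*s/2)**2)
1/(-4095162 + n(-1668)) = 1/(-4095162 + (4 - 3*(-1668))**2/4) = 1/(-4095162 + (4 + 5004)**2/4) = 1/(-4095162 + (1/4)*5008**2) = 1/(-4095162 + (1/4)*25080064) = 1/(-4095162 + 6270016) = 1/2174854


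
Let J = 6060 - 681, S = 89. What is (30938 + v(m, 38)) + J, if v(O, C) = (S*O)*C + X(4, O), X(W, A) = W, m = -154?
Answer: -484507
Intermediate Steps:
J = 5379
v(O, C) = 4 + 89*C*O (v(O, C) = (89*O)*C + 4 = 89*C*O + 4 = 4 + 89*C*O)
(30938 + v(m, 38)) + J = (30938 + (4 + 89*38*(-154))) + 5379 = (30938 + (4 - 520828)) + 5379 = (30938 - 520824) + 5379 = -489886 + 5379 = -484507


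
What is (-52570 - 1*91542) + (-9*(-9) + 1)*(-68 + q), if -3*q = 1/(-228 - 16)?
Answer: -54785767/366 ≈ -1.4969e+5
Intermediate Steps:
q = 1/732 (q = -1/(3*(-228 - 16)) = -⅓/(-244) = -⅓*(-1/244) = 1/732 ≈ 0.0013661)
(-52570 - 1*91542) + (-9*(-9) + 1)*(-68 + q) = (-52570 - 1*91542) + (-9*(-9) + 1)*(-68 + 1/732) = (-52570 - 91542) + (81 + 1)*(-49775/732) = -144112 + 82*(-49775/732) = -144112 - 2040775/366 = -54785767/366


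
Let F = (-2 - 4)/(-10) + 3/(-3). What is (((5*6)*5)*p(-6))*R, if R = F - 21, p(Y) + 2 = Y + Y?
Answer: 44940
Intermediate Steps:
F = -⅖ (F = -6*(-⅒) + 3*(-⅓) = ⅗ - 1 = -⅖ ≈ -0.40000)
p(Y) = -2 + 2*Y (p(Y) = -2 + (Y + Y) = -2 + 2*Y)
R = -107/5 (R = -⅖ - 21 = -107/5 ≈ -21.400)
(((5*6)*5)*p(-6))*R = (((5*6)*5)*(-2 + 2*(-6)))*(-107/5) = ((30*5)*(-2 - 12))*(-107/5) = (150*(-14))*(-107/5) = -2100*(-107/5) = 44940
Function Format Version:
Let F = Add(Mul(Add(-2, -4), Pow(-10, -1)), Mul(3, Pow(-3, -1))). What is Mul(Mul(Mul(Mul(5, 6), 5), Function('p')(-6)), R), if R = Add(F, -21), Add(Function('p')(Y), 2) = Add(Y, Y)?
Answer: 44940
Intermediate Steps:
F = Rational(-2, 5) (F = Add(Mul(-6, Rational(-1, 10)), Mul(3, Rational(-1, 3))) = Add(Rational(3, 5), -1) = Rational(-2, 5) ≈ -0.40000)
Function('p')(Y) = Add(-2, Mul(2, Y)) (Function('p')(Y) = Add(-2, Add(Y, Y)) = Add(-2, Mul(2, Y)))
R = Rational(-107, 5) (R = Add(Rational(-2, 5), -21) = Rational(-107, 5) ≈ -21.400)
Mul(Mul(Mul(Mul(5, 6), 5), Function('p')(-6)), R) = Mul(Mul(Mul(Mul(5, 6), 5), Add(-2, Mul(2, -6))), Rational(-107, 5)) = Mul(Mul(Mul(30, 5), Add(-2, -12)), Rational(-107, 5)) = Mul(Mul(150, -14), Rational(-107, 5)) = Mul(-2100, Rational(-107, 5)) = 44940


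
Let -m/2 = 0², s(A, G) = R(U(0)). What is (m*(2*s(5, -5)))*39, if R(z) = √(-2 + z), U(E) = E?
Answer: 0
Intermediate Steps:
s(A, G) = I*√2 (s(A, G) = √(-2 + 0) = √(-2) = I*√2)
m = 0 (m = -2*0² = -2*0 = 0)
(m*(2*s(5, -5)))*39 = (0*(2*(I*√2)))*39 = (0*(2*I*√2))*39 = 0*39 = 0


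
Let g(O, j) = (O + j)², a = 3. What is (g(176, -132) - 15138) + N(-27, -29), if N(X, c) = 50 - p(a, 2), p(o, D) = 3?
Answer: -13155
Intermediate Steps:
N(X, c) = 47 (N(X, c) = 50 - 1*3 = 50 - 3 = 47)
(g(176, -132) - 15138) + N(-27, -29) = ((176 - 132)² - 15138) + 47 = (44² - 15138) + 47 = (1936 - 15138) + 47 = -13202 + 47 = -13155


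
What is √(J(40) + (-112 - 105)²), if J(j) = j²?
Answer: √48689 ≈ 220.66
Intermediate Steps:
√(J(40) + (-112 - 105)²) = √(40² + (-112 - 105)²) = √(1600 + (-217)²) = √(1600 + 47089) = √48689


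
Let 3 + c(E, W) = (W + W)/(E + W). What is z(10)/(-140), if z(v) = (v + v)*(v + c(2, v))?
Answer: -26/21 ≈ -1.2381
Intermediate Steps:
c(E, W) = -3 + 2*W/(E + W) (c(E, W) = -3 + (W + W)/(E + W) = -3 + (2*W)/(E + W) = -3 + 2*W/(E + W))
z(v) = 2*v*(v + (-6 - v)/(2 + v)) (z(v) = (v + v)*(v + (-v - 3*2)/(2 + v)) = (2*v)*(v + (-v - 6)/(2 + v)) = (2*v)*(v + (-6 - v)/(2 + v)) = 2*v*(v + (-6 - v)/(2 + v)))
z(10)/(-140) = (2*10*(-6 + 10 + 10²)/(2 + 10))/(-140) = (2*10*(-6 + 10 + 100)/12)*(-1/140) = (2*10*(1/12)*104)*(-1/140) = (520/3)*(-1/140) = -26/21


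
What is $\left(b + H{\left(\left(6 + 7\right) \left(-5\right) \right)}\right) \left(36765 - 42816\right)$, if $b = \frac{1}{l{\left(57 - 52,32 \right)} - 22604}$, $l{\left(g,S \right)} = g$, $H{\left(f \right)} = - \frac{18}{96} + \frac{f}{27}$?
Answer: $\frac{1892536981}{120528} \approx 15702.0$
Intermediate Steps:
$H{\left(f \right)} = - \frac{3}{16} + \frac{f}{27}$ ($H{\left(f \right)} = \left(-18\right) \frac{1}{96} + f \frac{1}{27} = - \frac{3}{16} + \frac{f}{27}$)
$b = - \frac{1}{22599}$ ($b = \frac{1}{\left(57 - 52\right) - 22604} = \frac{1}{5 - 22604} = \frac{1}{-22599} = - \frac{1}{22599} \approx -4.425 \cdot 10^{-5}$)
$\left(b + H{\left(\left(6 + 7\right) \left(-5\right) \right)}\right) \left(36765 - 42816\right) = \left(- \frac{1}{22599} + \left(- \frac{3}{16} + \frac{\left(6 + 7\right) \left(-5\right)}{27}\right)\right) \left(36765 - 42816\right) = \left(- \frac{1}{22599} + \left(- \frac{3}{16} + \frac{13 \left(-5\right)}{27}\right)\right) \left(-6051\right) = \left(- \frac{1}{22599} + \left(- \frac{3}{16} + \frac{1}{27} \left(-65\right)\right)\right) \left(-6051\right) = \left(- \frac{1}{22599} - \frac{1121}{432}\right) \left(-6051\right) = \left(- \frac{938293}{361584}\right) \left(-6051\right) = \frac{1892536981}{120528}$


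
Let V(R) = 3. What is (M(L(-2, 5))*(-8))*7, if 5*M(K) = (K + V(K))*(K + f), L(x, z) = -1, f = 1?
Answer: 0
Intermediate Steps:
M(K) = (1 + K)*(3 + K)/5 (M(K) = ((K + 3)*(K + 1))/5 = ((3 + K)*(1 + K))/5 = ((1 + K)*(3 + K))/5 = (1 + K)*(3 + K)/5)
(M(L(-2, 5))*(-8))*7 = ((⅗ + (⅕)*(-1)² + (⅘)*(-1))*(-8))*7 = ((⅗ + (⅕)*1 - ⅘)*(-8))*7 = ((⅗ + ⅕ - ⅘)*(-8))*7 = (0*(-8))*7 = 0*7 = 0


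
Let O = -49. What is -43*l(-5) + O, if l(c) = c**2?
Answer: -1124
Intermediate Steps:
-43*l(-5) + O = -43*(-5)**2 - 49 = -43*25 - 49 = -1075 - 49 = -1124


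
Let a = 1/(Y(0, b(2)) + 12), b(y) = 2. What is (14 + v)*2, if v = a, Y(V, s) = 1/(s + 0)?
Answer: 704/25 ≈ 28.160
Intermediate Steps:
Y(V, s) = 1/s
a = 2/25 (a = 1/(1/2 + 12) = 1/(½ + 12) = 1/(25/2) = 2/25 ≈ 0.080000)
v = 2/25 ≈ 0.080000
(14 + v)*2 = (14 + 2/25)*2 = (352/25)*2 = 704/25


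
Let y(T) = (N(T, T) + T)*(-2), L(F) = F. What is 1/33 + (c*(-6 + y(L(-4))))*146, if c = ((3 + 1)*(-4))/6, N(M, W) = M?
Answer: -128479/33 ≈ -3893.3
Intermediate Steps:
y(T) = -4*T (y(T) = (T + T)*(-2) = (2*T)*(-2) = -4*T)
c = -8/3 (c = (4*(-4))*(1/6) = -16*1/6 = -8/3 ≈ -2.6667)
1/33 + (c*(-6 + y(L(-4))))*146 = 1/33 - 8*(-6 - 4*(-4))/3*146 = 1/33 - 8*(-6 + 16)/3*146 = 1/33 - 8/3*10*146 = 1/33 - 80/3*146 = 1/33 - 11680/3 = -128479/33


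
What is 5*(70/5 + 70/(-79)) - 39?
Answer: 2099/79 ≈ 26.570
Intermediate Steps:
5*(70/5 + 70/(-79)) - 39 = 5*(70*(⅕) + 70*(-1/79)) - 39 = 5*(14 - 70/79) - 39 = 5*(1036/79) - 39 = 5180/79 - 39 = 2099/79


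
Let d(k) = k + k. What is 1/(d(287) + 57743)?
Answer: 1/58317 ≈ 1.7148e-5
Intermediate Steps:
d(k) = 2*k
1/(d(287) + 57743) = 1/(2*287 + 57743) = 1/(574 + 57743) = 1/58317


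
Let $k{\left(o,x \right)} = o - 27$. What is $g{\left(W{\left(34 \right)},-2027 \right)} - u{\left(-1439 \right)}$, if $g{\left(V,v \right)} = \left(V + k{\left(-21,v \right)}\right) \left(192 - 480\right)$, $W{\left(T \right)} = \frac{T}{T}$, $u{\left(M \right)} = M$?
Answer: $14975$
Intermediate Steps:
$W{\left(T \right)} = 1$
$k{\left(o,x \right)} = -27 + o$
$g{\left(V,v \right)} = 13824 - 288 V$ ($g{\left(V,v \right)} = \left(V - 48\right) \left(192 - 480\right) = \left(V - 48\right) \left(-288\right) = \left(-48 + V\right) \left(-288\right) = 13824 - 288 V$)
$g{\left(W{\left(34 \right)},-2027 \right)} - u{\left(-1439 \right)} = \left(13824 - 288\right) - -1439 = \left(13824 - 288\right) + 1439 = 13536 + 1439 = 14975$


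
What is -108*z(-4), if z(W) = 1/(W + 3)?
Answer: 108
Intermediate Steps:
z(W) = 1/(3 + W)
-108*z(-4) = -108/(3 - 4) = -108/(-1) = -108*(-1) = 108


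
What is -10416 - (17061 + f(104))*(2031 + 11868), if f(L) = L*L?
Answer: -387472839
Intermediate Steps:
f(L) = L**2
-10416 - (17061 + f(104))*(2031 + 11868) = -10416 - (17061 + 104**2)*(2031 + 11868) = -10416 - (17061 + 10816)*13899 = -10416 - 27877*13899 = -10416 - 1*387462423 = -10416 - 387462423 = -387472839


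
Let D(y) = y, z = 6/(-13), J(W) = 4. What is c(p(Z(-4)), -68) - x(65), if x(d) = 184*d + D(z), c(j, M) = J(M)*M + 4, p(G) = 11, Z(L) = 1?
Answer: -158958/13 ≈ -12228.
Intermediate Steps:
c(j, M) = 4 + 4*M (c(j, M) = 4*M + 4 = 4 + 4*M)
z = -6/13 (z = 6*(-1/13) = -6/13 ≈ -0.46154)
x(d) = -6/13 + 184*d (x(d) = 184*d - 6/13 = -6/13 + 184*d)
c(p(Z(-4)), -68) - x(65) = (4 + 4*(-68)) - (-6/13 + 184*65) = (4 - 272) - (-6/13 + 11960) = -268 - 1*155474/13 = -268 - 155474/13 = -158958/13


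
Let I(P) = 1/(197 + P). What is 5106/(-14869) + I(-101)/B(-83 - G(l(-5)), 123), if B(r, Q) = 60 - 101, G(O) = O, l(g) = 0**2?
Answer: -20112085/58524384 ≈ -0.34365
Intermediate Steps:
l(g) = 0
B(r, Q) = -41
5106/(-14869) + I(-101)/B(-83 - G(l(-5)), 123) = 5106/(-14869) + 1/((197 - 101)*(-41)) = 5106*(-1/14869) - 1/41/96 = -5106/14869 + (1/96)*(-1/41) = -5106/14869 - 1/3936 = -20112085/58524384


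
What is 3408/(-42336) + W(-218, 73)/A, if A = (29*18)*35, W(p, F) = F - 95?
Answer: -1161/14210 ≈ -0.081703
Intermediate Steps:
W(p, F) = -95 + F
A = 18270 (A = 522*35 = 18270)
3408/(-42336) + W(-218, 73)/A = 3408/(-42336) + (-95 + 73)/18270 = 3408*(-1/42336) - 22*1/18270 = -71/882 - 11/9135 = -1161/14210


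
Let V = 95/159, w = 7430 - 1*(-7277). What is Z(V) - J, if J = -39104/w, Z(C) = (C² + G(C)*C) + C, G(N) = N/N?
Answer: 1565617369/371807667 ≈ 4.2108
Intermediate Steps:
G(N) = 1
w = 14707 (w = 7430 + 7277 = 14707)
V = 95/159 (V = 95*(1/159) = 95/159 ≈ 0.59748)
Z(C) = C² + 2*C (Z(C) = (C² + 1*C) + C = (C² + C) + C = (C + C²) + C = C² + 2*C)
J = -39104/14707 ≈ -2.6589
Z(V) - J = 95*(2 + 95/159)/159 - 1*(-39104/14707) = (95/159)*(413/159) + 39104/14707 = 39235/25281 + 39104/14707 = 1565617369/371807667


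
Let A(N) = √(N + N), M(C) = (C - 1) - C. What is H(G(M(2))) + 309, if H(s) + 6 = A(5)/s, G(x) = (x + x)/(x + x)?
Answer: 303 + √10 ≈ 306.16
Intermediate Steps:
M(C) = -1 (M(C) = (-1 + C) - C = -1)
A(N) = √2*√N (A(N) = √(2*N) = √2*√N)
G(x) = 1 (G(x) = (2*x)/((2*x)) = (2*x)*(1/(2*x)) = 1)
H(s) = -6 + √10/s (H(s) = -6 + (√2*√5)/s = -6 + √10/s)
H(G(M(2))) + 309 = (-6 + √10/1) + 309 = (-6 + √10*1) + 309 = (-6 + √10) + 309 = 303 + √10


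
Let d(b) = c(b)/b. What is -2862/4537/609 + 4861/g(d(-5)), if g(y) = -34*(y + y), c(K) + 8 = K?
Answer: -1722001207/62628748 ≈ -27.495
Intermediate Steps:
c(K) = -8 + K
d(b) = (-8 + b)/b
g(y) = -68*y
-2862/4537/609 + 4861/g(d(-5)) = -2862/4537/609 + 4861/((-68*(-8 - 5)/(-5))) = -2862*1/4537*(1/609) + 4861/((-(-68)*(-13)/5)) = -2862/4537*1/609 + 4861/((-68*13/5)) = -954/921011 + 4861/(-884/5) = -954/921011 + 4861*(-5/884) = -954/921011 - 24305/884 = -1722001207/62628748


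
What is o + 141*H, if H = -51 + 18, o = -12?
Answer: -4665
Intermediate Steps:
H = -33
o + 141*H = -12 + 141*(-33) = -12 - 4653 = -4665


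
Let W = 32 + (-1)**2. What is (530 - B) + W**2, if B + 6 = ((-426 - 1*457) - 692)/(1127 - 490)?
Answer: 148100/91 ≈ 1627.5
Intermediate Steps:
W = 33 (W = 32 + 1 = 33)
B = -771/91 (B = -6 + ((-426 - 1*457) - 692)/(1127 - 490) = -6 + ((-426 - 457) - 692)/637 = -6 + (-883 - 692)*(1/637) = -6 - 1575*1/637 = -6 - 225/91 = -771/91 ≈ -8.4725)
(530 - B) + W**2 = (530 - 1*(-771/91)) + 33**2 = (530 + 771/91) + 1089 = 49001/91 + 1089 = 148100/91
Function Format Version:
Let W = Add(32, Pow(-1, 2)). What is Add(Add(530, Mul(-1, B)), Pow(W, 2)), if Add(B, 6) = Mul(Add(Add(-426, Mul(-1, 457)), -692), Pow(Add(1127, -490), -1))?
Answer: Rational(148100, 91) ≈ 1627.5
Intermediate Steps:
W = 33 (W = Add(32, 1) = 33)
B = Rational(-771, 91) (B = Add(-6, Mul(Add(Add(-426, Mul(-1, 457)), -692), Pow(Add(1127, -490), -1))) = Add(-6, Mul(Add(Add(-426, -457), -692), Pow(637, -1))) = Add(-6, Mul(Add(-883, -692), Rational(1, 637))) = Add(-6, Mul(-1575, Rational(1, 637))) = Add(-6, Rational(-225, 91)) = Rational(-771, 91) ≈ -8.4725)
Add(Add(530, Mul(-1, B)), Pow(W, 2)) = Add(Add(530, Mul(-1, Rational(-771, 91))), Pow(33, 2)) = Add(Add(530, Rational(771, 91)), 1089) = Add(Rational(49001, 91), 1089) = Rational(148100, 91)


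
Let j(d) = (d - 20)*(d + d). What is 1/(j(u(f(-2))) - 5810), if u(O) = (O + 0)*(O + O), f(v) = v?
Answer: -1/6002 ≈ -0.00016661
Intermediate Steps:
u(O) = 2*O² (u(O) = O*(2*O) = 2*O²)
j(d) = 2*d*(-20 + d) (j(d) = (-20 + d)*(2*d) = 2*d*(-20 + d))
1/(j(u(f(-2))) - 5810) = 1/(2*(2*(-2)²)*(-20 + 2*(-2)²) - 5810) = 1/(2*(2*4)*(-20 + 2*4) - 5810) = 1/(2*8*(-20 + 8) - 5810) = 1/(2*8*(-12) - 5810) = 1/(-192 - 5810) = 1/(-6002) = -1/6002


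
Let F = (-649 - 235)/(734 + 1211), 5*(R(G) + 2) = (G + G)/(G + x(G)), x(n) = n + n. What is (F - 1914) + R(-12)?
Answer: -11181734/5835 ≈ -1916.3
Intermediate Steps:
x(n) = 2*n
R(G) = -28/15 (R(G) = -2 + ((G + G)/(G + 2*G))/5 = -2 + ((2*G)/((3*G)))/5 = -2 + ((2*G)*(1/(3*G)))/5 = -2 + (⅕)*(⅔) = -2 + 2/15 = -28/15)
F = -884/1945 ≈ -0.45450
(F - 1914) + R(-12) = (-884/1945 - 1914) - 28/15 = -3723614/1945 - 28/15 = -11181734/5835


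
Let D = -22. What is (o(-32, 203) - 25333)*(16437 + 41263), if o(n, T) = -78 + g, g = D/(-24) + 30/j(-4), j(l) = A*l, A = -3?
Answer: -4398052675/3 ≈ -1.4660e+9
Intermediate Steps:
j(l) = -3*l
g = 41/12 (g = -22/(-24) + 30/((-3*(-4))) = -22*(-1/24) + 30/12 = 11/12 + 30*(1/12) = 11/12 + 5/2 = 41/12 ≈ 3.4167)
o(n, T) = -895/12 (o(n, T) = -78 + 41/12 = -895/12)
(o(-32, 203) - 25333)*(16437 + 41263) = (-895/12 - 25333)*(16437 + 41263) = -304891/12*57700 = -4398052675/3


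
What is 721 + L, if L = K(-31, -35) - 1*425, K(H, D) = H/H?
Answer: 297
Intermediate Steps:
K(H, D) = 1
L = -424 (L = 1 - 1*425 = 1 - 425 = -424)
721 + L = 721 - 424 = 297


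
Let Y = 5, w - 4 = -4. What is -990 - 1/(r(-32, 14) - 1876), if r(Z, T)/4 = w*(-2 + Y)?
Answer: -1857239/1876 ≈ -990.00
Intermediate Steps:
w = 0 (w = 4 - 4 = 0)
r(Z, T) = 0 (r(Z, T) = 4*(0*(-2 + 5)) = 4*(0*3) = 4*0 = 0)
-990 - 1/(r(-32, 14) - 1876) = -990 - 1/(0 - 1876) = -990 - 1/(-1876) = -990 - 1*(-1/1876) = -990 + 1/1876 = -1857239/1876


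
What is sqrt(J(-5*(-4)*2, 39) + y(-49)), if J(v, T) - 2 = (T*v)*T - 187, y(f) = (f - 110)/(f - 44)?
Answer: sqrt(58291098)/31 ≈ 246.29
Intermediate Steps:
y(f) = (-110 + f)/(-44 + f)
J(v, T) = -185 + v*T**2 (J(v, T) = 2 + ((T*v)*T - 187) = 2 + (v*T**2 - 187) = 2 + (-187 + v*T**2) = -185 + v*T**2)
sqrt(J(-5*(-4)*2, 39) + y(-49)) = sqrt((-185 + (-5*(-4)*2)*39**2) + (-110 - 49)/(-44 - 49)) = sqrt((-185 + (20*2)*1521) - 159/(-93)) = sqrt((-185 + 40*1521) - 1/93*(-159)) = sqrt((-185 + 60840) + 53/31) = sqrt(60655 + 53/31) = sqrt(1880358/31) = sqrt(58291098)/31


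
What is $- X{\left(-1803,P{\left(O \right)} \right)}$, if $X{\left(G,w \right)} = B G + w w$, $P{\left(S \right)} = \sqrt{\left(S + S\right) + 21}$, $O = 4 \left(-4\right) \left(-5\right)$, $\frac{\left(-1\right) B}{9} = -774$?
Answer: $12559517$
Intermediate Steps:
$B = 6966$ ($B = \left(-9\right) \left(-774\right) = 6966$)
$O = 80$ ($O = \left(-16\right) \left(-5\right) = 80$)
$P{\left(S \right)} = \sqrt{21 + 2 S}$ ($P{\left(S \right)} = \sqrt{2 S + 21} = \sqrt{21 + 2 S}$)
$X{\left(G,w \right)} = w^{2} + 6966 G$ ($X{\left(G,w \right)} = 6966 G + w w = 6966 G + w^{2} = w^{2} + 6966 G$)
$- X{\left(-1803,P{\left(O \right)} \right)} = - (\left(\sqrt{21 + 2 \cdot 80}\right)^{2} + 6966 \left(-1803\right)) = - (\left(\sqrt{21 + 160}\right)^{2} - 12559698) = - (\left(\sqrt{181}\right)^{2} - 12559698) = - (181 - 12559698) = \left(-1\right) \left(-12559517\right) = 12559517$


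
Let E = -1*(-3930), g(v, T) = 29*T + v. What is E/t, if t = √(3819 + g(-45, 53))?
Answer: 3930*√5311/5311 ≈ 53.927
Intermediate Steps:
g(v, T) = v + 29*T
E = 3930
t = √5311 (t = √(3819 + (-45 + 29*53)) = √(3819 + (-45 + 1537)) = √(3819 + 1492) = √5311 ≈ 72.877)
E/t = 3930/(√5311) = 3930*(√5311/5311) = 3930*√5311/5311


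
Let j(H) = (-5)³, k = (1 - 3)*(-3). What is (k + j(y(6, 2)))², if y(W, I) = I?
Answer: 14161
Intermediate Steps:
k = 6 (k = -2*(-3) = 6)
j(H) = -125
(k + j(y(6, 2)))² = (6 - 125)² = (-119)² = 14161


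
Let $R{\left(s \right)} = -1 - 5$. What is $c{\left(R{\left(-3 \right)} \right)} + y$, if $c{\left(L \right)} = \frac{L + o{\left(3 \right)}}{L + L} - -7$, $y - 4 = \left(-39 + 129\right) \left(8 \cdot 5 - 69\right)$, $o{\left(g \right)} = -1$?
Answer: $- \frac{31181}{12} \approx -2598.4$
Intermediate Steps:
$R{\left(s \right)} = -6$ ($R{\left(s \right)} = -1 - 5 = -6$)
$y = -2606$ ($y = 4 + \left(-39 + 129\right) \left(8 \cdot 5 - 69\right) = 4 + 90 \left(40 - 69\right) = 4 + 90 \left(-29\right) = 4 - 2610 = -2606$)
$c{\left(L \right)} = 7 + \frac{-1 + L}{2 L}$ ($c{\left(L \right)} = \frac{L - 1}{L + L} - -7 = \frac{-1 + L}{2 L} + 7 = 7 + \frac{-1 + L}{2 L}$)
$c{\left(R{\left(-3 \right)} \right)} + y = \frac{-1 + 15 \left(-6\right)}{2 \left(-6\right)} - 2606 = \frac{1}{2} \left(- \frac{1}{6}\right) \left(-1 - 90\right) - 2606 = \frac{1}{2} \left(- \frac{1}{6}\right) \left(-91\right) - 2606 = \frac{91}{12} - 2606 = - \frac{31181}{12}$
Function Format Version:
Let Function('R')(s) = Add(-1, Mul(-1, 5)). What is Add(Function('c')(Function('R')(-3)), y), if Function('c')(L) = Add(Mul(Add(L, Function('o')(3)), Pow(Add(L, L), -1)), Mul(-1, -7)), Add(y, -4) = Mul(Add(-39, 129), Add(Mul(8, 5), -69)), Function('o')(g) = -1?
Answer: Rational(-31181, 12) ≈ -2598.4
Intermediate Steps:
Function('R')(s) = -6 (Function('R')(s) = Add(-1, -5) = -6)
y = -2606 (y = Add(4, Mul(Add(-39, 129), Add(Mul(8, 5), -69))) = Add(4, Mul(90, Add(40, -69))) = Add(4, Mul(90, -29)) = Add(4, -2610) = -2606)
Function('c')(L) = Add(7, Mul(Rational(1, 2), Pow(L, -1), Add(-1, L))) (Function('c')(L) = Add(Mul(Add(L, -1), Pow(Add(L, L), -1)), Mul(-1, -7)) = Add(Mul(Add(-1, L), Pow(Mul(2, L), -1)), 7) = Add(Mul(Add(-1, L), Mul(Rational(1, 2), Pow(L, -1))), 7) = Add(Mul(Rational(1, 2), Pow(L, -1), Add(-1, L)), 7) = Add(7, Mul(Rational(1, 2), Pow(L, -1), Add(-1, L))))
Add(Function('c')(Function('R')(-3)), y) = Add(Mul(Rational(1, 2), Pow(-6, -1), Add(-1, Mul(15, -6))), -2606) = Add(Mul(Rational(1, 2), Rational(-1, 6), Add(-1, -90)), -2606) = Add(Mul(Rational(1, 2), Rational(-1, 6), -91), -2606) = Add(Rational(91, 12), -2606) = Rational(-31181, 12)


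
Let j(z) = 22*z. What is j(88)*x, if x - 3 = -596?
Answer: -1148048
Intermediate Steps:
x = -593 (x = 3 - 596 = -593)
j(88)*x = (22*88)*(-593) = 1936*(-593) = -1148048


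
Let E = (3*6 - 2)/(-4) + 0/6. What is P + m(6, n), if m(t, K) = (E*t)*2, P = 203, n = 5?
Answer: 155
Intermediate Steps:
E = -4 (E = (18 - 2)*(-¼) + 0*(⅙) = 16*(-¼) + 0 = -4 + 0 = -4)
m(t, K) = -8*t (m(t, K) = -4*t*2 = -8*t)
P + m(6, n) = 203 - 8*6 = 203 - 48 = 155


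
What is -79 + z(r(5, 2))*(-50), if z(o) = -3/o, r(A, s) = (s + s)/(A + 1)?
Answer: 146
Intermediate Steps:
r(A, s) = 2*s/(1 + A) (r(A, s) = (2*s)/(1 + A) = 2*s/(1 + A))
-79 + z(r(5, 2))*(-50) = -79 - 3/(2*2/(1 + 5))*(-50) = -79 - 3/(2*2/6)*(-50) = -79 - 3/(2*2*(1/6))*(-50) = -79 - 3/2/3*(-50) = -79 - 3*3/2*(-50) = -79 - 9/2*(-50) = -79 + 225 = 146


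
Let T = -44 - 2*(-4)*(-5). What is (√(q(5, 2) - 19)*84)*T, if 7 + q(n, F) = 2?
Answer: -14112*I*√6 ≈ -34567.0*I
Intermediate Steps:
q(n, F) = -5 (q(n, F) = -7 + 2 = -5)
T = -84 (T = -44 - (-8)*(-5) = -44 - 1*40 = -44 - 40 = -84)
(√(q(5, 2) - 19)*84)*T = (√(-5 - 19)*84)*(-84) = (√(-24)*84)*(-84) = ((2*I*√6)*84)*(-84) = (168*I*√6)*(-84) = -14112*I*√6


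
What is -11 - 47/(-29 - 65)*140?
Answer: 59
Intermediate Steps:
-11 - 47/(-29 - 65)*140 = -11 - 47/(-94)*140 = -11 - 47*(-1/94)*140 = -11 + (1/2)*140 = -11 + 70 = 59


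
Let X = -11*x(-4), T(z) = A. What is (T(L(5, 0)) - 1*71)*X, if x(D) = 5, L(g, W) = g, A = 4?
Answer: 3685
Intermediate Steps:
T(z) = 4
X = -55 (X = -11*5 = -55)
(T(L(5, 0)) - 1*71)*X = (4 - 1*71)*(-55) = (4 - 71)*(-55) = -67*(-55) = 3685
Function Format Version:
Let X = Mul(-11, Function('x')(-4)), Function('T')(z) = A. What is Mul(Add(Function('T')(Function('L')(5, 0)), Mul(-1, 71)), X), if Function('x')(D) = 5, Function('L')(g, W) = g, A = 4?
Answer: 3685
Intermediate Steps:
Function('T')(z) = 4
X = -55 (X = Mul(-11, 5) = -55)
Mul(Add(Function('T')(Function('L')(5, 0)), Mul(-1, 71)), X) = Mul(Add(4, Mul(-1, 71)), -55) = Mul(Add(4, -71), -55) = Mul(-67, -55) = 3685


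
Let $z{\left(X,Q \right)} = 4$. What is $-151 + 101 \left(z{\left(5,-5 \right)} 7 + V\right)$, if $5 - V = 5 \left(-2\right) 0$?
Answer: $3182$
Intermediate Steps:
$V = 5$ ($V = 5 - 5 \left(-2\right) 0 = 5 - \left(-10\right) 0 = 5 - 0 = 5 + 0 = 5$)
$-151 + 101 \left(z{\left(5,-5 \right)} 7 + V\right) = -151 + 101 \left(4 \cdot 7 + 5\right) = -151 + 101 \left(28 + 5\right) = -151 + 101 \cdot 33 = -151 + 3333 = 3182$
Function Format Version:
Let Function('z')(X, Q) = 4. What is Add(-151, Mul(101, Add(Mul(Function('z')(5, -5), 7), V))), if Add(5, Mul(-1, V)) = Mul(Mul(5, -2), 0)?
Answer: 3182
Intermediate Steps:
V = 5 (V = Add(5, Mul(-1, Mul(Mul(5, -2), 0))) = Add(5, Mul(-1, Mul(-10, 0))) = Add(5, Mul(-1, 0)) = Add(5, 0) = 5)
Add(-151, Mul(101, Add(Mul(Function('z')(5, -5), 7), V))) = Add(-151, Mul(101, Add(Mul(4, 7), 5))) = Add(-151, Mul(101, Add(28, 5))) = Add(-151, Mul(101, 33)) = Add(-151, 3333) = 3182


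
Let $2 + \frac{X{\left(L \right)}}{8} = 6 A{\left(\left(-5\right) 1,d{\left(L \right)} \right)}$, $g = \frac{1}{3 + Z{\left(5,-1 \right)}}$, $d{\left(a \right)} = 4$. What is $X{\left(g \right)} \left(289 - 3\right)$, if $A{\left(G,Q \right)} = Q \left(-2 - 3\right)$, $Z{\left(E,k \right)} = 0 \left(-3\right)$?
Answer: $-279136$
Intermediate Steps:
$Z{\left(E,k \right)} = 0$
$g = \frac{1}{3}$ ($g = \frac{1}{3 + 0} = \frac{1}{3} \approx 0.33333$)
$A{\left(G,Q \right)} = - 5 Q$ ($A{\left(G,Q \right)} = Q \left(-5\right) = - 5 Q$)
$X{\left(L \right)} = -976$ ($X{\left(L \right)} = -16 + 8 \cdot 6 \left(\left(-5\right) 4\right) = -16 + 8 \cdot 6 \left(-20\right) = -16 + 8 \left(-120\right) = -16 - 960 = -976$)
$X{\left(g \right)} \left(289 - 3\right) = - 976 \left(289 - 3\right) = \left(-976\right) 286 = -279136$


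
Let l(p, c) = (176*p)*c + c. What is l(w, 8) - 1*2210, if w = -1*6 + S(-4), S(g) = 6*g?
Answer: -44442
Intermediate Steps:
w = -30 (w = -1*6 + 6*(-4) = -6 - 24 = -30)
l(p, c) = c + 176*c*p (l(p, c) = 176*c*p + c = c + 176*c*p)
l(w, 8) - 1*2210 = 8*(1 + 176*(-30)) - 1*2210 = 8*(1 - 5280) - 2210 = 8*(-5279) - 2210 = -42232 - 2210 = -44442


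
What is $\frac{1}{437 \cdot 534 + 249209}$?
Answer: $\frac{1}{482567} \approx 2.0723 \cdot 10^{-6}$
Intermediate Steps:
$\frac{1}{437 \cdot 534 + 249209} = \frac{1}{233358 + 249209} = \frac{1}{482567}$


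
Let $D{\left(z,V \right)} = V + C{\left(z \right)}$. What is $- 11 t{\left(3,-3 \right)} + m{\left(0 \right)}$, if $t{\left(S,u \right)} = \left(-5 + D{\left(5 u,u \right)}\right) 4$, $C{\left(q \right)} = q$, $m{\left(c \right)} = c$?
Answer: $1012$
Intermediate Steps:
$D{\left(z,V \right)} = V + z$
$t{\left(S,u \right)} = -20 + 24 u$ ($t{\left(S,u \right)} = \left(-5 + \left(u + 5 u\right)\right) 4 = \left(-5 + 6 u\right) 4 = -20 + 24 u$)
$- 11 t{\left(3,-3 \right)} + m{\left(0 \right)} = - 11 \left(-20 + 24 \left(-3\right)\right) + 0 = - 11 \left(-20 - 72\right) + 0 = \left(-11\right) \left(-92\right) + 0 = 1012 + 0 = 1012$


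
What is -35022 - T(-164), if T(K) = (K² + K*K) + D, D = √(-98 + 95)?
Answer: -88814 - I*√3 ≈ -88814.0 - 1.732*I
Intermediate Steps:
D = I*√3 (D = √(-3) = I*√3 ≈ 1.732*I)
T(K) = 2*K² + I*√3 (T(K) = (K² + K*K) + I*√3 = (K² + K²) + I*√3 = 2*K² + I*√3)
-35022 - T(-164) = -35022 - (2*(-164)² + I*√3) = -35022 - (2*26896 + I*√3) = -35022 - (53792 + I*√3) = -35022 + (-53792 - I*√3) = -88814 - I*√3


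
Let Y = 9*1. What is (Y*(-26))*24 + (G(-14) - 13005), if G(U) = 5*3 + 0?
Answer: -18606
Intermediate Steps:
G(U) = 15 (G(U) = 15 + 0 = 15)
Y = 9
(Y*(-26))*24 + (G(-14) - 13005) = (9*(-26))*24 + (15 - 13005) = -234*24 - 12990 = -5616 - 12990 = -18606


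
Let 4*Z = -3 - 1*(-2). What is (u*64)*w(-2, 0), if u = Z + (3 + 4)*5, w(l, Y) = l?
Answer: -4448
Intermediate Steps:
Z = -¼ (Z = (-3 - 1*(-2))/4 = (-3 + 2)/4 = (¼)*(-1) = -¼ ≈ -0.25000)
u = 139/4 (u = -¼ + (3 + 4)*5 = -¼ + 7*5 = -¼ + 35 = 139/4 ≈ 34.750)
(u*64)*w(-2, 0) = ((139/4)*64)*(-2) = 2224*(-2) = -4448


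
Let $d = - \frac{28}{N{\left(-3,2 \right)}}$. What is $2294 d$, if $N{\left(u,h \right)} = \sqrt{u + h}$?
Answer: $64232 i \approx 64232.0 i$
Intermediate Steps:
$N{\left(u,h \right)} = \sqrt{h + u}$
$d = 28 i$ ($d = - \frac{28}{\sqrt{2 - 3}} = - \frac{28}{\sqrt{-1}} = - \frac{28}{i} = - 28 \left(- i\right) = 28 i \approx 28.0 i$)
$2294 d = 2294 \cdot 28 i = 64232 i$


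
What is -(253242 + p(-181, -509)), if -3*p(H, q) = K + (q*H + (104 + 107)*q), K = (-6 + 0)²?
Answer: -258320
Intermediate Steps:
K = 36 (K = (-6)² = 36)
p(H, q) = -12 - 211*q/3 - H*q/3 (p(H, q) = -(36 + (q*H + (104 + 107)*q))/3 = -(36 + (H*q + 211*q))/3 = -(36 + (211*q + H*q))/3 = -(36 + 211*q + H*q)/3 = -12 - 211*q/3 - H*q/3)
-(253242 + p(-181, -509)) = -(253242 + (-12 - 211/3*(-509) - ⅓*(-181)*(-509))) = -(253242 + (-12 + 107399/3 - 92129/3)) = -(253242 + 5078) = -1*258320 = -258320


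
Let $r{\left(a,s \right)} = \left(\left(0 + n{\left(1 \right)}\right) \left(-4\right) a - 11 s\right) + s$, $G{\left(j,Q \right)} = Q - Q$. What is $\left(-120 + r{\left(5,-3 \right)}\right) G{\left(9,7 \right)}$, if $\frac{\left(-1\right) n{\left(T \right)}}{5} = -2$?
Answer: $0$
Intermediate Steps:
$G{\left(j,Q \right)} = 0$
$n{\left(T \right)} = 10$ ($n{\left(T \right)} = \left(-5\right) \left(-2\right) = 10$)
$r{\left(a,s \right)} = - 40 a - 10 s$ ($r{\left(a,s \right)} = \left(\left(0 + 10\right) \left(-4\right) a - 11 s\right) + s = \left(10 \left(-4\right) a - 11 s\right) + s = \left(- 40 a - 11 s\right) + s = - 40 a - 10 s$)
$\left(-120 + r{\left(5,-3 \right)}\right) G{\left(9,7 \right)} = \left(-120 - 170\right) 0 = \left(-290\right) 0 = 0$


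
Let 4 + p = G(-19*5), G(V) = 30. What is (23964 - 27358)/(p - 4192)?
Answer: 1697/2083 ≈ 0.81469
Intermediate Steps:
p = 26 (p = -4 + 30 = 26)
(23964 - 27358)/(p - 4192) = (23964 - 27358)/(26 - 4192) = -3394/(-4166) = -3394*(-1/4166) = 1697/2083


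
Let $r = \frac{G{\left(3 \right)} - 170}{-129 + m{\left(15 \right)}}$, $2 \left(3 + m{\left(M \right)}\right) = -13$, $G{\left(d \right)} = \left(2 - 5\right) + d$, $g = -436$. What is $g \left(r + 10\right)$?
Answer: $- \frac{1355960}{277} \approx -4895.2$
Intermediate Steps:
$G{\left(d \right)} = -3 + d$
$m{\left(M \right)} = - \frac{19}{2}$ ($m{\left(M \right)} = -3 + \frac{1}{2} \left(-13\right) = -3 - \frac{13}{2} = - \frac{19}{2}$)
$r = \frac{340}{277}$ ($r = \frac{\left(-3 + 3\right) - 170}{-129 - \frac{19}{2}} = \frac{0 - 170}{- \frac{277}{2}} = \left(-170\right) \left(- \frac{2}{277}\right) = \frac{340}{277} \approx 1.2274$)
$g \left(r + 10\right) = - 436 \left(\frac{340}{277} + 10\right) = \left(-436\right) \frac{3110}{277} = - \frac{1355960}{277}$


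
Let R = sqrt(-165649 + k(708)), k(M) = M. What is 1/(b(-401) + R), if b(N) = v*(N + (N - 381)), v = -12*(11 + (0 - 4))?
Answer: 14196/1410708475 - I*sqrt(164941)/9874959325 ≈ 1.0063e-5 - 4.1127e-8*I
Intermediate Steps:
v = -84 (v = -12*(11 - 4) = -12*7 = -84)
R = I*sqrt(164941) (R = sqrt(-165649 + 708) = sqrt(-164941) = I*sqrt(164941) ≈ 406.13*I)
b(N) = 32004 - 168*N (b(N) = -84*(N + (N - 381)) = -84*(N + (-381 + N)) = -84*(-381 + 2*N) = 32004 - 168*N)
1/(b(-401) + R) = 1/((32004 - 168*(-401)) + I*sqrt(164941)) = 1/((32004 + 67368) + I*sqrt(164941)) = 1/(99372 + I*sqrt(164941))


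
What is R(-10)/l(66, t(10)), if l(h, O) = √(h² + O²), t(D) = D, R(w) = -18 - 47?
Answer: -65*√1114/2228 ≈ -0.97373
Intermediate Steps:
R(w) = -65
l(h, O) = √(O² + h²)
R(-10)/l(66, t(10)) = -65/√(10² + 66²) = -65/√(100 + 4356) = -65*√1114/2228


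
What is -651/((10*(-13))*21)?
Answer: 31/130 ≈ 0.23846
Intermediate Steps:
-651/((10*(-13))*21) = -651/((-130*21)) = -651/(-2730) = -651*(-1/2730) = 31/130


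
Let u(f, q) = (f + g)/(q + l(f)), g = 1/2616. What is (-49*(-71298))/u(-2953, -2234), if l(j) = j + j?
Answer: 6763054495680/702277 ≈ 9.6302e+6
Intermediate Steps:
g = 1/2616 ≈ 0.00038226
l(j) = 2*j
u(f, q) = (1/2616 + f)/(q + 2*f) (u(f, q) = (f + 1/2616)/(q + 2*f) = (1/2616 + f)/(q + 2*f))
(-49*(-71298))/u(-2953, -2234) = (-49*(-71298))/(((1/2616 - 2953)/(-2234 + 2*(-2953)))) = 3493602/((-7725047/2616/(-2234 - 5906))) = 3493602/((-7725047/2616/(-8140))) = 3493602/((-1/8140*(-7725047/2616))) = 3493602/(702277/1935840) = 3493602*(1935840/702277) = 6763054495680/702277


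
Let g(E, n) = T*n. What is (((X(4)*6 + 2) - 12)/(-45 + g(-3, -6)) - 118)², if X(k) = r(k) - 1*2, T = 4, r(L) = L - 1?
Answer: 66227044/4761 ≈ 13910.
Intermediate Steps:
r(L) = -1 + L
g(E, n) = 4*n
X(k) = -3 + k (X(k) = (-1 + k) - 1*2 = (-1 + k) - 2 = -3 + k)
(((X(4)*6 + 2) - 12)/(-45 + g(-3, -6)) - 118)² = ((((-3 + 4)*6 + 2) - 12)/(-45 + 4*(-6)) - 118)² = (((1*6 + 2) - 12)/(-45 - 24) - 118)² = (((6 + 2) - 12)/(-69) - 118)² = ((8 - 12)*(-1/69) - 118)² = (-4*(-1/69) - 118)² = (4/69 - 118)² = (-8138/69)² = 66227044/4761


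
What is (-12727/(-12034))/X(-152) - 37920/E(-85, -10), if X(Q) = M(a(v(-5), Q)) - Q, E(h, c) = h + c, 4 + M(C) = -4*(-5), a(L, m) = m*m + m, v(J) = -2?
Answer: 1393900511/3492048 ≈ 399.16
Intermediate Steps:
a(L, m) = m + m² (a(L, m) = m² + m = m + m²)
M(C) = 16 (M(C) = -4 - 4*(-5) = -4 + 20 = 16)
E(h, c) = c + h
X(Q) = 16 - Q
(-12727/(-12034))/X(-152) - 37920/E(-85, -10) = (-12727/(-12034))/(16 - 1*(-152)) - 37920/(-10 - 85) = (-12727*(-1/12034))/(16 + 152) - 37920/(-95) = (1157/1094)/168 - 37920*(-1/95) = (1157/1094)*(1/168) + 7584/19 = 1157/183792 + 7584/19 = 1393900511/3492048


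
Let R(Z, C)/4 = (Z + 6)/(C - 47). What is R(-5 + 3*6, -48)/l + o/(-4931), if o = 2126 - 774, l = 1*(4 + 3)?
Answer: -67044/172585 ≈ -0.38847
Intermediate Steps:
l = 7 (l = 1*7 = 7)
R(Z, C) = 4*(6 + Z)/(-47 + C) (R(Z, C) = 4*((Z + 6)/(C - 47)) = 4*((6 + Z)/(-47 + C)) = 4*(6 + Z)/(-47 + C))
o = 1352
R(-5 + 3*6, -48)/l + o/(-4931) = (4*(6 + (-5 + 3*6))/(-47 - 48))/7 + 1352/(-4931) = (4*(6 + (-5 + 18))/(-95))*(⅐) + 1352*(-1/4931) = (4*(-1/95)*(6 + 13))*(⅐) - 1352/4931 = (4*(-1/95)*19)*(⅐) - 1352/4931 = -⅘*⅐ - 1352/4931 = -4/35 - 1352/4931 = -67044/172585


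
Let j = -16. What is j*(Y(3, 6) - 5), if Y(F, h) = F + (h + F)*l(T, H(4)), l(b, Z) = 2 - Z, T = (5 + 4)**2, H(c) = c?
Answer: 320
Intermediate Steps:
T = 81 (T = 9**2 = 81)
Y(F, h) = -F - 2*h (Y(F, h) = F + (h + F)*(2 - 1*4) = F + (F + h)*(2 - 4) = F + (F + h)*(-2) = F + (-2*F - 2*h) = -F - 2*h)
j*(Y(3, 6) - 5) = -16*((-1*3 - 2*6) - 5) = -16*((-3 - 12) - 5) = -16*(-15 - 5) = -16*(-20) = 320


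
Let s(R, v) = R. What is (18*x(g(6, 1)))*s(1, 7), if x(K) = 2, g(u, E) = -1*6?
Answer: 36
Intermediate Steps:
g(u, E) = -6
(18*x(g(6, 1)))*s(1, 7) = (18*2)*1 = 36*1 = 36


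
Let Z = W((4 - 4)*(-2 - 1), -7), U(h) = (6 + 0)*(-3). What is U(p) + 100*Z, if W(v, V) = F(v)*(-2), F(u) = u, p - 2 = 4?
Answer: -18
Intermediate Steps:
p = 6 (p = 2 + 4 = 6)
U(h) = -18 (U(h) = 6*(-3) = -18)
W(v, V) = -2*v (W(v, V) = v*(-2) = -2*v)
Z = 0 (Z = -2*(4 - 4)*(-2 - 1) = -0*(-3) = -2*0 = 0)
U(p) + 100*Z = -18 + 100*0 = -18 + 0 = -18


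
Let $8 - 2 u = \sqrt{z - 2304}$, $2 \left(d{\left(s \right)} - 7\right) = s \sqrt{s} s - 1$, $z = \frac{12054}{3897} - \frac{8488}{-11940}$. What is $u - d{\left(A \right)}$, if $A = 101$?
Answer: $- \frac{5}{2} - \frac{10201 \sqrt{101}}{2} - \frac{8 i \sqrt{1667810969355}}{430835} \approx -51262.0 - 23.98 i$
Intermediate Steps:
$z = \frac{1638912}{430835}$ ($z = 12054 \cdot \frac{1}{3897} - - \frac{2122}{2985} = \frac{4018}{1299} + \frac{2122}{2985} = \frac{1638912}{430835} \approx 3.804$)
$d{\left(s \right)} = \frac{13}{2} + \frac{s^{\frac{5}{2}}}{2}$ ($d{\left(s \right)} = 7 + \frac{s \sqrt{s} s - 1}{2} = 7 + \frac{s^{\frac{3}{2}} s - 1}{2} = 7 + \frac{s^{\frac{5}{2}} - 1}{2} = 7 + \frac{-1 + s^{\frac{5}{2}}}{2} = 7 + \left(- \frac{1}{2} + \frac{s^{\frac{5}{2}}}{2}\right) = \frac{13}{2} + \frac{s^{\frac{5}{2}}}{2}$)
$u = 4 - \frac{8 i \sqrt{1667810969355}}{430835}$ ($u = 4 - \frac{\sqrt{\frac{1638912}{430835} - 2304}}{2} = 4 - \frac{\sqrt{- \frac{991004928}{430835}}}{2} = 4 - \frac{\frac{16}{430835} i \sqrt{1667810969355}}{2} = 4 - \frac{8 i \sqrt{1667810969355}}{430835} \approx 4.0 - 23.98 i$)
$u - d{\left(A \right)} = \left(4 - \frac{8 i \sqrt{1667810969355}}{430835}\right) - \left(\frac{13}{2} + \frac{101^{\frac{5}{2}}}{2}\right) = \left(4 - \frac{8 i \sqrt{1667810969355}}{430835}\right) - \left(\frac{13}{2} + \frac{10201 \sqrt{101}}{2}\right) = - \frac{5}{2} - \frac{10201 \sqrt{101}}{2} - \frac{8 i \sqrt{1667810969355}}{430835}$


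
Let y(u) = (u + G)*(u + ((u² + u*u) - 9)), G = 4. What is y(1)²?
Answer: 900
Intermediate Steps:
y(u) = (4 + u)*(-9 + u + 2*u²) (y(u) = (u + 4)*(u + ((u² + u*u) - 9)) = (4 + u)*(u + ((u² + u²) - 9)) = (4 + u)*(u + (2*u² - 9)) = (4 + u)*(u + (-9 + 2*u²)) = (4 + u)*(-9 + u + 2*u²))
y(1)² = (-36 - 5*1 + 2*1³ + 9*1²)² = (-36 - 5 + 2*1 + 9*1)² = (-36 - 5 + 2 + 9)² = (-30)² = 900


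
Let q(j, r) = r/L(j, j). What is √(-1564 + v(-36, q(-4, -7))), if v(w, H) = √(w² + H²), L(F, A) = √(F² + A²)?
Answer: √(-25024 + 2*√83042)/4 ≈ 39.089*I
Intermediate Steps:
L(F, A) = √(A² + F²)
q(j, r) = r*√2/(2*√(j²)) (q(j, r) = r/(√(j² + j²)) = r/(√(2*j²)) = r/((√2*√(j²))) = r*(√2/(2*√(j²))) = r*√2/(2*√(j²)))
v(w, H) = √(H² + w²)
√(-1564 + v(-36, q(-4, -7))) = √(-1564 + √(((½)*(-7)*√2/√((-4)²))² + (-36)²)) = √(-1564 + √(((½)*(-7)*√2/√16)² + 1296)) = √(-1564 + √(((½)*(-7)*√2*(¼))² + 1296)) = √(-1564 + √((-7*√2/8)² + 1296)) = √(-1564 + √(49/32 + 1296)) = √(-1564 + √(41521/32)) = √(-1564 + √83042/8)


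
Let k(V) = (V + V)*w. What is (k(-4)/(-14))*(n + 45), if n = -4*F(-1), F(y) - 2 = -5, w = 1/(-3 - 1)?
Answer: -57/7 ≈ -8.1429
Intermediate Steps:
w = -¼ (w = 1/(-4) = -¼ ≈ -0.25000)
F(y) = -3 (F(y) = 2 - 5 = -3)
k(V) = -V/2 (k(V) = (V + V)*(-¼) = (2*V)*(-¼) = -V/2)
n = 12 (n = -4*(-3) = 12)
(k(-4)/(-14))*(n + 45) = ((-½*(-4))/(-14))*(12 + 45) = -1/14*2*57 = -⅐*57 = -57/7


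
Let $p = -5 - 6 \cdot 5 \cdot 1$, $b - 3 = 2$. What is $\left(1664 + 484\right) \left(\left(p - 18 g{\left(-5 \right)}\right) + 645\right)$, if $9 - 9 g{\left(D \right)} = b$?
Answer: $1293096$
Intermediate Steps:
$b = 5$ ($b = 3 + 2 = 5$)
$g{\left(D \right)} = \frac{4}{9}$ ($g{\left(D \right)} = 1 - \frac{5}{9} = \frac{4}{9}$)
$p = -35$ ($p = -5 - 30 \cdot 1 = -5 - 30 = -35$)
$\left(1664 + 484\right) \left(\left(p - 18 g{\left(-5 \right)}\right) + 645\right) = \left(1664 + 484\right) \left(\left(-35 - 8\right) + 645\right) = 2148 \left(\left(-35 - 8\right) + 645\right) = 2148 \left(-43 + 645\right) = 2148 \cdot 602 = 1293096$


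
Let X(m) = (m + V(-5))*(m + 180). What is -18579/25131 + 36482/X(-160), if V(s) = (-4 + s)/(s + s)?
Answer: -4396160/360211 ≈ -12.204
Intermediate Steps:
V(s) = (-4 + s)/(2*s) (V(s) = (-4 + s)/((2*s)) = (-4 + s)*(1/(2*s)) = (-4 + s)/(2*s))
X(m) = (180 + m)*(9/10 + m) (X(m) = (m + (½)*(-4 - 5)/(-5))*(m + 180) = (m + (½)*(-⅕)*(-9))*(180 + m) = (m + 9/10)*(180 + m) = (9/10 + m)*(180 + m) = (180 + m)*(9/10 + m))
-18579/25131 + 36482/X(-160) = -18579/25131 + 36482/(162 + (-160)² + (1809/10)*(-160)) = -18579*1/25131 + 36482/(162 + 25600 - 28944) = -6193/8377 + 36482/(-3182) = -6193/8377 + 36482*(-1/3182) = -6193/8377 - 493/43 = -4396160/360211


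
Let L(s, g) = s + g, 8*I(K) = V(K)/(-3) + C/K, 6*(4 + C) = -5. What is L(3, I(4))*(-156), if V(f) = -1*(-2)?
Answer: -6903/16 ≈ -431.44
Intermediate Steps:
V(f) = 2
C = -29/6 (C = -4 + (⅙)*(-5) = -4 - ⅚ = -29/6 ≈ -4.8333)
I(K) = -1/12 - 29/(48*K) (I(K) = (2/(-3) - 29/(6*K))/8 = (2*(-⅓) - 29/(6*K))/8 = (-⅔ - 29/(6*K))/8 = -1/12 - 29/(48*K))
L(s, g) = g + s
L(3, I(4))*(-156) = ((1/48)*(-29 - 4*4)/4 + 3)*(-156) = ((1/48)*(¼)*(-29 - 16) + 3)*(-156) = ((1/48)*(¼)*(-45) + 3)*(-156) = (-15/64 + 3)*(-156) = (177/64)*(-156) = -6903/16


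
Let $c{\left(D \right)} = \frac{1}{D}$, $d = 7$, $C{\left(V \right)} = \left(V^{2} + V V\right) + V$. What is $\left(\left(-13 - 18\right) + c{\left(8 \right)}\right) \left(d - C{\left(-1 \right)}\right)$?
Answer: $- \frac{741}{4} \approx -185.25$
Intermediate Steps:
$C{\left(V \right)} = V + 2 V^{2}$ ($C{\left(V \right)} = \left(V^{2} + V^{2}\right) + V = 2 V^{2} + V = V + 2 V^{2}$)
$\left(\left(-13 - 18\right) + c{\left(8 \right)}\right) \left(d - C{\left(-1 \right)}\right) = \left(\left(-13 - 18\right) + \frac{1}{8}\right) \left(7 - - (1 + 2 \left(-1\right))\right) = \left(\left(-13 - 18\right) + \frac{1}{8}\right) \left(7 - - (1 - 2)\right) = \left(-31 + \frac{1}{8}\right) \left(7 - \left(-1\right) \left(-1\right)\right) = - \frac{247 \left(7 - 1\right)}{8} = \left(- \frac{247}{8}\right) 6 = - \frac{741}{4}$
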